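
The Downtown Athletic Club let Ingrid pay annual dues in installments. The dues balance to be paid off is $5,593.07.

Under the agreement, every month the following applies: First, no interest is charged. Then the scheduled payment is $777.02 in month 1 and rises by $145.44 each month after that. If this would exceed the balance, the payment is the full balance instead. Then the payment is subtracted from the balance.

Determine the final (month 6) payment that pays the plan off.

Month 1: opening $5,593.07; payment $777.02; balance $4,816.05
Month 2: opening $4,816.05; payment $922.46; balance $3,893.59
Month 3: opening $3,893.59; payment $1,067.90; balance $2,825.69
Month 4: opening $2,825.69; payment $1,213.34; balance $1,612.35
Month 5: opening $1,612.35; payment $1,358.78; balance $253.57
Month 6: opening $253.57; payment $253.57; balance $0.00

$253.57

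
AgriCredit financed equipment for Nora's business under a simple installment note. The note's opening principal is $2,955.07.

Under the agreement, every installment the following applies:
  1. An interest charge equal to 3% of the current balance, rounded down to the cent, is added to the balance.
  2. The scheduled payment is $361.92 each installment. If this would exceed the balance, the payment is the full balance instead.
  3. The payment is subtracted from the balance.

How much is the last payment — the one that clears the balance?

Installment 1: opening $2,955.07; interest $88.65 → $3,043.72; payment $361.92; balance $2,681.80
Installment 2: opening $2,681.80; interest $80.45 → $2,762.25; payment $361.92; balance $2,400.33
Installment 3: opening $2,400.33; interest $72.00 → $2,472.33; payment $361.92; balance $2,110.41
Installment 4: opening $2,110.41; interest $63.31 → $2,173.72; payment $361.92; balance $1,811.80
Installment 5: opening $1,811.80; interest $54.35 → $1,866.15; payment $361.92; balance $1,504.23
Installment 6: opening $1,504.23; interest $45.12 → $1,549.35; payment $361.92; balance $1,187.43
Installment 7: opening $1,187.43; interest $35.62 → $1,223.05; payment $361.92; balance $861.13
Installment 8: opening $861.13; interest $25.83 → $886.96; payment $361.92; balance $525.04
Installment 9: opening $525.04; interest $15.75 → $540.79; payment $361.92; balance $178.87
Installment 10: opening $178.87; interest $5.36 → $184.23; payment $184.23; balance $0.00

$184.23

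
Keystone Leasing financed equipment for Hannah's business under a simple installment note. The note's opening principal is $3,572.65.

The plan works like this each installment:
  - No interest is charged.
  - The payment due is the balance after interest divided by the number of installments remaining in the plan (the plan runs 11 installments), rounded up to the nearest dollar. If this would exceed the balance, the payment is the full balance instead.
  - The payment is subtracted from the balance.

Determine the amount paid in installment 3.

$325.00

# | Opening | Payment | End bal
1 | $3,572.65 | $325.00 | $3,247.65
2 | $3,247.65 | $325.00 | $2,922.65
3 | $2,922.65 | $325.00 | $2,597.65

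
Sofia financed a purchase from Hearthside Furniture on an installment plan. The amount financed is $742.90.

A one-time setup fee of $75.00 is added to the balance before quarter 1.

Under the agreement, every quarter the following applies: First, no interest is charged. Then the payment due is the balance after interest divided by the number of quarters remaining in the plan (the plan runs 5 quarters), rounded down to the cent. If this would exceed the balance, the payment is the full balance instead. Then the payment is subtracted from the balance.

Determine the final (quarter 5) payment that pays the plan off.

Quarter 1: opening $817.90; payment $163.58; balance $654.32
Quarter 2: opening $654.32; payment $163.58; balance $490.74
Quarter 3: opening $490.74; payment $163.58; balance $327.16
Quarter 4: opening $327.16; payment $163.58; balance $163.58
Quarter 5: opening $163.58; payment $163.58; balance $0.00

$163.58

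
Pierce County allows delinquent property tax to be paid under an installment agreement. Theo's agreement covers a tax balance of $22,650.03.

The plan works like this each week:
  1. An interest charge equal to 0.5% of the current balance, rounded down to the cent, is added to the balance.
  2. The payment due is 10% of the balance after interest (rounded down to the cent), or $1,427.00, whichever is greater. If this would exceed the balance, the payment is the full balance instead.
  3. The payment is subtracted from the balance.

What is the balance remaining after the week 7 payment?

# | Opening | Interest | Payment | End bal
1 | $22,650.03 | $113.25 | $2,276.32 | $20,486.96
2 | $20,486.96 | $102.43 | $2,058.93 | $18,530.46
3 | $18,530.46 | $92.65 | $1,862.31 | $16,760.80
4 | $16,760.80 | $83.80 | $1,684.46 | $15,160.14
5 | $15,160.14 | $75.80 | $1,523.59 | $13,712.35
6 | $13,712.35 | $68.56 | $1,427.00 | $12,353.91
7 | $12,353.91 | $61.76 | $1,427.00 | $10,988.67

$10,988.67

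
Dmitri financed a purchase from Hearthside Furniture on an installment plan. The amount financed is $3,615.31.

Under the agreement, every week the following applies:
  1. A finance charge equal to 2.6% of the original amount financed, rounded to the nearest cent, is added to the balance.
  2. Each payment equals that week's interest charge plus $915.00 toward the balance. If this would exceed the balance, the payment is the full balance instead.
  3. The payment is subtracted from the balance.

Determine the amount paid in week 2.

# | Opening | Interest | Payment | End bal
1 | $3,615.31 | $94.00 | $1,009.00 | $2,700.31
2 | $2,700.31 | $94.00 | $1,009.00 | $1,785.31

$1,009.00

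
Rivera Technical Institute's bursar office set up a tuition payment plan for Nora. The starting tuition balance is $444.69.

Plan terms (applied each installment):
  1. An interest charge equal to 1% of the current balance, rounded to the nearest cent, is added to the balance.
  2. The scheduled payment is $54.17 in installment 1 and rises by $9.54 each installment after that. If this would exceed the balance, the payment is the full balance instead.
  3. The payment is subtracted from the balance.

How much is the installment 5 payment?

Installment 1: opening $444.69; interest $4.45 → $449.14; payment $54.17; balance $394.97
Installment 2: opening $394.97; interest $3.95 → $398.92; payment $63.71; balance $335.21
Installment 3: opening $335.21; interest $3.35 → $338.56; payment $73.25; balance $265.31
Installment 4: opening $265.31; interest $2.65 → $267.96; payment $82.79; balance $185.17
Installment 5: opening $185.17; interest $1.85 → $187.02; payment $92.33; balance $94.69

$92.33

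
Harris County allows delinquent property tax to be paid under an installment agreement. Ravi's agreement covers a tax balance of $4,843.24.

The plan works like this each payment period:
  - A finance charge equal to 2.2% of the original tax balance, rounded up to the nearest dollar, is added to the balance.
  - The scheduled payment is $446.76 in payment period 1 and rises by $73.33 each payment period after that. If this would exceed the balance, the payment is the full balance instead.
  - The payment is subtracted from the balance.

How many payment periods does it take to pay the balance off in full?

Payment period 1: opening $4,843.24; interest $107.00 → $4,950.24; payment $446.76; balance $4,503.48
Payment period 2: opening $4,503.48; interest $107.00 → $4,610.48; payment $520.09; balance $4,090.39
Payment period 3: opening $4,090.39; interest $107.00 → $4,197.39; payment $593.42; balance $3,603.97
Payment period 4: opening $3,603.97; interest $107.00 → $3,710.97; payment $666.75; balance $3,044.22
Payment period 5: opening $3,044.22; interest $107.00 → $3,151.22; payment $740.08; balance $2,411.14
Payment period 6: opening $2,411.14; interest $107.00 → $2,518.14; payment $813.41; balance $1,704.73
Payment period 7: opening $1,704.73; interest $107.00 → $1,811.73; payment $886.74; balance $924.99
Payment period 8: opening $924.99; interest $107.00 → $1,031.99; payment $960.07; balance $71.92
Payment period 9: opening $71.92; interest $107.00 → $178.92; payment $178.92; balance $0.00
Balance reaches $0.00 in payment period 9.

9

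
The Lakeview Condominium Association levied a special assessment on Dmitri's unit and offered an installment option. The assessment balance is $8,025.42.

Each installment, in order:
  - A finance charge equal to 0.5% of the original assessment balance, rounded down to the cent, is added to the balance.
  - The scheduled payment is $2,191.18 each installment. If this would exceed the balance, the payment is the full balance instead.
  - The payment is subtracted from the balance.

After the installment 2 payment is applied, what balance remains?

$3,723.30

# | Opening | Interest | Payment | End bal
1 | $8,025.42 | $40.12 | $2,191.18 | $5,874.36
2 | $5,874.36 | $40.12 | $2,191.18 | $3,723.30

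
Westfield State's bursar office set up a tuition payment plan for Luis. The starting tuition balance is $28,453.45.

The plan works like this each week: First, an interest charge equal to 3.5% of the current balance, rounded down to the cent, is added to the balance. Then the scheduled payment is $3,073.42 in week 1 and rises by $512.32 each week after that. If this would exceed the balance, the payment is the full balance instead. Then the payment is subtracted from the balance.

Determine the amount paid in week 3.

$4,098.06

Week 1: $28,453.45 +$995.87 interest = $29,449.32; pay $3,073.42 → $26,375.90
Week 2: $26,375.90 +$923.15 interest = $27,299.05; pay $3,585.74 → $23,713.31
Week 3: $23,713.31 +$829.96 interest = $24,543.27; pay $4,098.06 → $20,445.21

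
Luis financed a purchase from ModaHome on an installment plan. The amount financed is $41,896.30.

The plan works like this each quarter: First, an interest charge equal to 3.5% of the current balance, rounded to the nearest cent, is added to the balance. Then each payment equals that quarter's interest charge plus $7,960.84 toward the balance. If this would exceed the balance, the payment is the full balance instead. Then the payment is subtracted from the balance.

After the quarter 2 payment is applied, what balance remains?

$25,974.62

Quarter 1: $41,896.30 +$1,466.37 interest = $43,362.67; pay $9,427.21 → $33,935.46
Quarter 2: $33,935.46 +$1,187.74 interest = $35,123.20; pay $9,148.58 → $25,974.62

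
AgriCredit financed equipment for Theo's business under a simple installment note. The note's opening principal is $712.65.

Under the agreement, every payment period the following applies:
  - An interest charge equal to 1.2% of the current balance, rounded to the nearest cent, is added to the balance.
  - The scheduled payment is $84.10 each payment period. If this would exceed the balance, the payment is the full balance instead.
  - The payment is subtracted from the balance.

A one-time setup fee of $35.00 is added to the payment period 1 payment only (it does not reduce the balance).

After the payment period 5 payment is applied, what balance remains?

Payment period 1: $712.65 +$8.55 interest = $721.20; pay $84.10 (+ $35.00 fee) → $637.10
Payment period 2: $637.10 +$7.65 interest = $644.75; pay $84.10 → $560.65
Payment period 3: $560.65 +$6.73 interest = $567.38; pay $84.10 → $483.28
Payment period 4: $483.28 +$5.80 interest = $489.08; pay $84.10 → $404.98
Payment period 5: $404.98 +$4.86 interest = $409.84; pay $84.10 → $325.74

$325.74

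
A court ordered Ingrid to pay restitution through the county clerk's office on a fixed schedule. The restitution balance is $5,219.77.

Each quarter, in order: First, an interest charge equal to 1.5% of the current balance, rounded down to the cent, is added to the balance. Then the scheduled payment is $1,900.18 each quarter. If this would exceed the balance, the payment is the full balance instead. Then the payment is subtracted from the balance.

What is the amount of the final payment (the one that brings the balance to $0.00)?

$1,571.88

Quarter 1: opening $5,219.77; interest $78.29 → $5,298.06; payment $1,900.18; balance $3,397.88
Quarter 2: opening $3,397.88; interest $50.96 → $3,448.84; payment $1,900.18; balance $1,548.66
Quarter 3: opening $1,548.66; interest $23.22 → $1,571.88; payment $1,571.88; balance $0.00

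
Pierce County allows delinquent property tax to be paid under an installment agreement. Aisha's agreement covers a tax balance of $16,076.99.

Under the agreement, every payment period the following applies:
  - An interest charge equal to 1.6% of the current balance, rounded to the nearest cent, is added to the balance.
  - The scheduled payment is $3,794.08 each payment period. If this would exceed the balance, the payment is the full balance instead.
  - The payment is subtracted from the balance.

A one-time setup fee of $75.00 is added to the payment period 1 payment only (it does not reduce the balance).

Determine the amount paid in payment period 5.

$1,611.80

Payment period 1: $16,076.99 +$257.23 interest = $16,334.22; pay $3,794.08 (+ $75.00 fee) → $12,540.14
Payment period 2: $12,540.14 +$200.64 interest = $12,740.78; pay $3,794.08 → $8,946.70
Payment period 3: $8,946.70 +$143.15 interest = $9,089.85; pay $3,794.08 → $5,295.77
Payment period 4: $5,295.77 +$84.73 interest = $5,380.50; pay $3,794.08 → $1,586.42
Payment period 5: $1,586.42 +$25.38 interest = $1,611.80; pay $1,611.80 → $0.00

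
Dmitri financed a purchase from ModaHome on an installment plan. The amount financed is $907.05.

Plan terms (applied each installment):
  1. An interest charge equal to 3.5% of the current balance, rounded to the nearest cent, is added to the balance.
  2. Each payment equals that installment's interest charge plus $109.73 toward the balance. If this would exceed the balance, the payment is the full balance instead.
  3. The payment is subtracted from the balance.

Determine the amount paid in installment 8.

Installment 1: opening $907.05; interest $31.75 → $938.80; payment $141.48; balance $797.32
Installment 2: opening $797.32; interest $27.91 → $825.23; payment $137.64; balance $687.59
Installment 3: opening $687.59; interest $24.07 → $711.66; payment $133.80; balance $577.86
Installment 4: opening $577.86; interest $20.23 → $598.09; payment $129.96; balance $468.13
Installment 5: opening $468.13; interest $16.38 → $484.51; payment $126.11; balance $358.40
Installment 6: opening $358.40; interest $12.54 → $370.94; payment $122.27; balance $248.67
Installment 7: opening $248.67; interest $8.70 → $257.37; payment $118.43; balance $138.94
Installment 8: opening $138.94; interest $4.86 → $143.80; payment $114.59; balance $29.21

$114.59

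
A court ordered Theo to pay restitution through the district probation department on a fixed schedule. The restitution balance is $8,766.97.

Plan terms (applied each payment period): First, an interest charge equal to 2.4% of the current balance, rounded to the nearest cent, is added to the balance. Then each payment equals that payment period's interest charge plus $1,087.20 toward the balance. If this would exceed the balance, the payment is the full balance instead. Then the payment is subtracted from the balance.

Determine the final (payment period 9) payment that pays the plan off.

$71.03

Payment period 1: $8,766.97 +$210.41 interest = $8,977.38; pay $1,297.61 → $7,679.77
Payment period 2: $7,679.77 +$184.31 interest = $7,864.08; pay $1,271.51 → $6,592.57
Payment period 3: $6,592.57 +$158.22 interest = $6,750.79; pay $1,245.42 → $5,505.37
Payment period 4: $5,505.37 +$132.13 interest = $5,637.50; pay $1,219.33 → $4,418.17
Payment period 5: $4,418.17 +$106.04 interest = $4,524.21; pay $1,193.24 → $3,330.97
Payment period 6: $3,330.97 +$79.94 interest = $3,410.91; pay $1,167.14 → $2,243.77
Payment period 7: $2,243.77 +$53.85 interest = $2,297.62; pay $1,141.05 → $1,156.57
Payment period 8: $1,156.57 +$27.76 interest = $1,184.33; pay $1,114.96 → $69.37
Payment period 9: $69.37 +$1.66 interest = $71.03; pay $71.03 → $0.00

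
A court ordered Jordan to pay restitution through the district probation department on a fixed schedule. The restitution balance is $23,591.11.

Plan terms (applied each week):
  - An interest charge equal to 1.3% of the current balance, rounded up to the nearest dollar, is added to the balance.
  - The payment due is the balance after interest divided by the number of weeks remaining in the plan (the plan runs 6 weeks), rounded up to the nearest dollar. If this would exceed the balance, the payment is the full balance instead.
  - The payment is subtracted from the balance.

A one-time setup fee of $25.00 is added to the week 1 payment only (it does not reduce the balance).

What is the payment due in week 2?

$4,035.00

Week 1: $23,591.11 +$307.00 interest = $23,898.11; pay $3,984.00 (+ $25.00 fee) → $19,914.11
Week 2: $19,914.11 +$259.00 interest = $20,173.11; pay $4,035.00 → $16,138.11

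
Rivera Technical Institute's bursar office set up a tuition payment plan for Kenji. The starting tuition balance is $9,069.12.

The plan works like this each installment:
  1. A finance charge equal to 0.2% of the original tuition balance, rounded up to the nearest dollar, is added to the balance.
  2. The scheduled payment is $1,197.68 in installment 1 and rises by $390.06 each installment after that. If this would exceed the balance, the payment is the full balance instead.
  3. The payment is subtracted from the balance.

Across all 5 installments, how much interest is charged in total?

Installment 1: opening $9,069.12; interest $19.00 → $9,088.12; payment $1,197.68; balance $7,890.44
Installment 2: opening $7,890.44; interest $19.00 → $7,909.44; payment $1,587.74; balance $6,321.70
Installment 3: opening $6,321.70; interest $19.00 → $6,340.70; payment $1,977.80; balance $4,362.90
Installment 4: opening $4,362.90; interest $19.00 → $4,381.90; payment $2,367.86; balance $2,014.04
Installment 5: opening $2,014.04; interest $19.00 → $2,033.04; payment $2,033.04; balance $0.00
Total interest: $19.00 + $19.00 + $19.00 + $19.00 + $19.00 = $95.00

$95.00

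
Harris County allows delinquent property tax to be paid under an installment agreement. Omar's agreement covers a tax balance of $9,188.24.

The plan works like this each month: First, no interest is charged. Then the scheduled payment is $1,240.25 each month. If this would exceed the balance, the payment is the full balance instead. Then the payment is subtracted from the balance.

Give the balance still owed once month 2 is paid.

Month 1: $9,188.24 − $1,240.25 → $7,947.99
Month 2: $7,947.99 − $1,240.25 → $6,707.74

$6,707.74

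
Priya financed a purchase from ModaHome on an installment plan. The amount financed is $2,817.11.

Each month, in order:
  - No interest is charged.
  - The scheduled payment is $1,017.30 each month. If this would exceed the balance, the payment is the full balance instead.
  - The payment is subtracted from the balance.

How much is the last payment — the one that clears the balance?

$782.51

Month 1: opening $2,817.11; payment $1,017.30; balance $1,799.81
Month 2: opening $1,799.81; payment $1,017.30; balance $782.51
Month 3: opening $782.51; payment $782.51; balance $0.00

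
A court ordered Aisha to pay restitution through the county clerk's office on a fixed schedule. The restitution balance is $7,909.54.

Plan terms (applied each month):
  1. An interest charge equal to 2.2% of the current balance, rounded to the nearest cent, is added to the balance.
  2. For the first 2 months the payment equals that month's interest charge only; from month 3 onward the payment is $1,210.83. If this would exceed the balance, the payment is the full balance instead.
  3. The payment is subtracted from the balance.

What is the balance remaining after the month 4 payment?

Month 1: opening $7,909.54; interest $174.01 → $8,083.55; payment $174.01; balance $7,909.54
Month 2: opening $7,909.54; interest $174.01 → $8,083.55; payment $174.01; balance $7,909.54
Month 3: opening $7,909.54; interest $174.01 → $8,083.55; payment $1,210.83; balance $6,872.72
Month 4: opening $6,872.72; interest $151.20 → $7,023.92; payment $1,210.83; balance $5,813.09

$5,813.09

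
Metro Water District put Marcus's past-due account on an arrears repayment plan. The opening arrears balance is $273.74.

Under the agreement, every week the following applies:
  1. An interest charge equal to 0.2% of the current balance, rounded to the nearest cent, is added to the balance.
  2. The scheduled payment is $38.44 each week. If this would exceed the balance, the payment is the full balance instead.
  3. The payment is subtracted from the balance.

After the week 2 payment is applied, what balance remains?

Week 1: opening $273.74; interest $0.55 → $274.29; payment $38.44; balance $235.85
Week 2: opening $235.85; interest $0.47 → $236.32; payment $38.44; balance $197.88

$197.88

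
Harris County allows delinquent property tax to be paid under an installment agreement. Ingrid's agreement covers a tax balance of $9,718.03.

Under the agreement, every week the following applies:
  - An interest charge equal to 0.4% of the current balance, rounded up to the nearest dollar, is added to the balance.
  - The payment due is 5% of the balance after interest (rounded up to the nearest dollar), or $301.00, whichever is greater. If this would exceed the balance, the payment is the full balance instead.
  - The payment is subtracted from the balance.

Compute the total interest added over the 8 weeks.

Week 1: $9,718.03 +$39.00 interest = $9,757.03; pay $488.00 → $9,269.03
Week 2: $9,269.03 +$38.00 interest = $9,307.03; pay $466.00 → $8,841.03
Week 3: $8,841.03 +$36.00 interest = $8,877.03; pay $444.00 → $8,433.03
Week 4: $8,433.03 +$34.00 interest = $8,467.03; pay $424.00 → $8,043.03
Week 5: $8,043.03 +$33.00 interest = $8,076.03; pay $404.00 → $7,672.03
Week 6: $7,672.03 +$31.00 interest = $7,703.03; pay $386.00 → $7,317.03
Week 7: $7,317.03 +$30.00 interest = $7,347.03; pay $368.00 → $6,979.03
Week 8: $6,979.03 +$28.00 interest = $7,007.03; pay $351.00 → $6,656.03
Total interest: $39.00 + $38.00 + $36.00 + $34.00 + $33.00 + $31.00 + $30.00 + $28.00 = $269.00

$269.00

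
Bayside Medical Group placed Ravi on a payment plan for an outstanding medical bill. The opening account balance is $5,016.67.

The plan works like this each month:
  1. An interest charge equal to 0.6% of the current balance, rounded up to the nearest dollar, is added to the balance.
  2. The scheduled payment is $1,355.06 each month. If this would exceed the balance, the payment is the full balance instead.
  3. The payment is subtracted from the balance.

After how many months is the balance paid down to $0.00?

4

# | Opening | Interest | Payment | End bal
1 | $5,016.67 | $31.00 | $1,355.06 | $3,692.61
2 | $3,692.61 | $23.00 | $1,355.06 | $2,360.55
3 | $2,360.55 | $15.00 | $1,355.06 | $1,020.49
4 | $1,020.49 | $7.00 | $1,027.49 | $0.00
Balance reaches $0.00 in month 4.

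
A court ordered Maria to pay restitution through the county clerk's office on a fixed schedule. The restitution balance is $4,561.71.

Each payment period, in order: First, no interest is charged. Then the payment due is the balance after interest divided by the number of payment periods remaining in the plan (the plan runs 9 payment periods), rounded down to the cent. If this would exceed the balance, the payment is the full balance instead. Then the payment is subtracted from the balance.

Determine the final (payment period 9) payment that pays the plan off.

$506.86

Payment period 1: $4,561.71 − $506.85 → $4,054.86
Payment period 2: $4,054.86 − $506.85 → $3,548.01
Payment period 3: $3,548.01 − $506.85 → $3,041.16
Payment period 4: $3,041.16 − $506.86 → $2,534.30
Payment period 5: $2,534.30 − $506.86 → $2,027.44
Payment period 6: $2,027.44 − $506.86 → $1,520.58
Payment period 7: $1,520.58 − $506.86 → $1,013.72
Payment period 8: $1,013.72 − $506.86 → $506.86
Payment period 9: $506.86 − $506.86 → $0.00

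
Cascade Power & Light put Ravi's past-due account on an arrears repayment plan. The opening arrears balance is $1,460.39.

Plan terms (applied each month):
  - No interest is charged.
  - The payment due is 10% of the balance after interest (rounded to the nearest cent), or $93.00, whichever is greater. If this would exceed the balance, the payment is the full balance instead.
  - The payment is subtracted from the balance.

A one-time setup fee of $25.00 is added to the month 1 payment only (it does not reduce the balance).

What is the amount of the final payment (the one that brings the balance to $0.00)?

$25.34

# | Opening | Payment | Fee | End bal
1 | $1,460.39 | $146.04 | $25.00 | $1,314.35
2 | $1,314.35 | $131.44 | — | $1,182.91
3 | $1,182.91 | $118.29 | — | $1,064.62
4 | $1,064.62 | $106.46 | — | $958.16
5 | $958.16 | $95.82 | — | $862.34
6 | $862.34 | $93.00 | — | $769.34
7 | $769.34 | $93.00 | — | $676.34
8 | $676.34 | $93.00 | — | $583.34
9 | $583.34 | $93.00 | — | $490.34
10 | $490.34 | $93.00 | — | $397.34
11 | $397.34 | $93.00 | — | $304.34
12 | $304.34 | $93.00 | — | $211.34
13 | $211.34 | $93.00 | — | $118.34
14 | $118.34 | $93.00 | — | $25.34
15 | $25.34 | $25.34 | — | $0.00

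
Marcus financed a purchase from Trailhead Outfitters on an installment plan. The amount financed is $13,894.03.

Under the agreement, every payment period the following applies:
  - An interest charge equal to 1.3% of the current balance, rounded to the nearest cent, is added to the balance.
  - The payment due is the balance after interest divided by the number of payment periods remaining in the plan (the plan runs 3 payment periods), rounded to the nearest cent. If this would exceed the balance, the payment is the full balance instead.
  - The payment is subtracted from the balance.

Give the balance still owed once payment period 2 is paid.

Payment period 1: opening $13,894.03; interest $180.62 → $14,074.65; payment $4,691.55; balance $9,383.10
Payment period 2: opening $9,383.10; interest $121.98 → $9,505.08; payment $4,752.54; balance $4,752.54

$4,752.54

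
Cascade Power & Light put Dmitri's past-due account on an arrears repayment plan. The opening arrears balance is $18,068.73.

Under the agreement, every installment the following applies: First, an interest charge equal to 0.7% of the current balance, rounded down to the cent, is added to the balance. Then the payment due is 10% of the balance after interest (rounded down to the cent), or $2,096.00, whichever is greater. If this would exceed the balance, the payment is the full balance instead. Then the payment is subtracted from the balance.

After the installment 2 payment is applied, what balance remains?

Installment 1: $18,068.73 +$126.48 interest = $18,195.21; pay $2,096.00 → $16,099.21
Installment 2: $16,099.21 +$112.69 interest = $16,211.90; pay $2,096.00 → $14,115.90

$14,115.90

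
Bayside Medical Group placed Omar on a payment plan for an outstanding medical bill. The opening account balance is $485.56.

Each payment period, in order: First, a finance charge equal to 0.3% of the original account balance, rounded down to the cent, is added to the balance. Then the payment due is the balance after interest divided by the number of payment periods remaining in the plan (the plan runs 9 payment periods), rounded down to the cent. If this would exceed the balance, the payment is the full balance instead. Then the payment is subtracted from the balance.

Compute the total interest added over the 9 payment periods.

# | Opening | Interest | Payment | End bal
1 | $485.56 | $1.45 | $54.11 | $432.90
2 | $432.90 | $1.45 | $54.29 | $380.06
3 | $380.06 | $1.45 | $54.50 | $327.01
4 | $327.01 | $1.45 | $54.74 | $273.72
5 | $273.72 | $1.45 | $55.03 | $220.14
6 | $220.14 | $1.45 | $55.39 | $166.20
7 | $166.20 | $1.45 | $55.88 | $111.77
8 | $111.77 | $1.45 | $56.61 | $56.61
9 | $56.61 | $1.45 | $58.06 | $0.00
Total interest: $1.45 + $1.45 + $1.45 + $1.45 + $1.45 + $1.45 + $1.45 + $1.45 + $1.45 = $13.05

$13.05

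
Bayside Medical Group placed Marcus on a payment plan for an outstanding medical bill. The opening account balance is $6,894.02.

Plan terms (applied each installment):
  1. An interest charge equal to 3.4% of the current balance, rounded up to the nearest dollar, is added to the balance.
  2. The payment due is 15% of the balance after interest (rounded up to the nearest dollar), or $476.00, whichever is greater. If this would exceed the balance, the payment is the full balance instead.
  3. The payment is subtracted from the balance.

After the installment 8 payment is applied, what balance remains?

$2,412.02

# | Opening | Interest | Payment | End bal
1 | $6,894.02 | $235.00 | $1,070.00 | $6,059.02
2 | $6,059.02 | $207.00 | $940.00 | $5,326.02
3 | $5,326.02 | $182.00 | $827.00 | $4,681.02
4 | $4,681.02 | $160.00 | $727.00 | $4,114.02
5 | $4,114.02 | $140.00 | $639.00 | $3,615.02
6 | $3,615.02 | $123.00 | $561.00 | $3,177.02
7 | $3,177.02 | $109.00 | $493.00 | $2,793.02
8 | $2,793.02 | $95.00 | $476.00 | $2,412.02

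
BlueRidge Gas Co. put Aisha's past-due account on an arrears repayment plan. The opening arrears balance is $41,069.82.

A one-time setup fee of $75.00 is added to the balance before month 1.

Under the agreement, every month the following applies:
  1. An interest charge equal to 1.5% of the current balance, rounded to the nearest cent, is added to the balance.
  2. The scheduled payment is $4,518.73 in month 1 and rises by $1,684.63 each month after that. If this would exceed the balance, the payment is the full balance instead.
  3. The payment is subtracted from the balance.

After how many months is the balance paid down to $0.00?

6

# | Opening | Interest | Payment | End bal
1 | $41,144.82 | $617.17 | $4,518.73 | $37,243.26
2 | $37,243.26 | $558.65 | $6,203.36 | $31,598.55
3 | $31,598.55 | $473.98 | $7,887.99 | $24,184.54
4 | $24,184.54 | $362.77 | $9,572.62 | $14,974.69
5 | $14,974.69 | $224.62 | $11,257.25 | $3,942.06
6 | $3,942.06 | $59.13 | $4,001.19 | $0.00
Balance reaches $0.00 in month 6.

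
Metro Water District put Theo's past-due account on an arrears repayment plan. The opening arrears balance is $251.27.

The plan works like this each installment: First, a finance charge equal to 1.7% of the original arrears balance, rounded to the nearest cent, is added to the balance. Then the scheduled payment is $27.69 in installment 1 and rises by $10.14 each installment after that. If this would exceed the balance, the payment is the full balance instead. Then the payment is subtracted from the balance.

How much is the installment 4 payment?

Installment 1: $251.27 +$4.27 interest = $255.54; pay $27.69 → $227.85
Installment 2: $227.85 +$4.27 interest = $232.12; pay $37.83 → $194.29
Installment 3: $194.29 +$4.27 interest = $198.56; pay $47.97 → $150.59
Installment 4: $150.59 +$4.27 interest = $154.86; pay $58.11 → $96.75

$58.11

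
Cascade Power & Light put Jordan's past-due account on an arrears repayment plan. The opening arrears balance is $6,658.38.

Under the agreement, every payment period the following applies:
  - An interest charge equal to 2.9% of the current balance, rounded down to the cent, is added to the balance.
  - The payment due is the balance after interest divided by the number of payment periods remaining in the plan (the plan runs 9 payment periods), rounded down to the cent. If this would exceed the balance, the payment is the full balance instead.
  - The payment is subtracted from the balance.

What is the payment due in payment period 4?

$829.44

Payment period 1: opening $6,658.38; interest $193.09 → $6,851.47; payment $761.27; balance $6,090.20
Payment period 2: opening $6,090.20; interest $176.61 → $6,266.81; payment $783.35; balance $5,483.46
Payment period 3: opening $5,483.46; interest $159.02 → $5,642.48; payment $806.06; balance $4,836.42
Payment period 4: opening $4,836.42; interest $140.25 → $4,976.67; payment $829.44; balance $4,147.23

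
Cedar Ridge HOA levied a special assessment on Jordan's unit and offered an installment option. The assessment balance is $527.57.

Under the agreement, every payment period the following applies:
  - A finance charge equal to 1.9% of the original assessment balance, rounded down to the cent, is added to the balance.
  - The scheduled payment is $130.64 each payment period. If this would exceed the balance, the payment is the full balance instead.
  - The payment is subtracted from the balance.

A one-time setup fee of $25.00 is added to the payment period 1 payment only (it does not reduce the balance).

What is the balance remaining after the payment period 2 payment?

Payment period 1: $527.57 +$10.02 interest = $537.59; pay $130.64 (+ $25.00 fee) → $406.95
Payment period 2: $406.95 +$10.02 interest = $416.97; pay $130.64 → $286.33

$286.33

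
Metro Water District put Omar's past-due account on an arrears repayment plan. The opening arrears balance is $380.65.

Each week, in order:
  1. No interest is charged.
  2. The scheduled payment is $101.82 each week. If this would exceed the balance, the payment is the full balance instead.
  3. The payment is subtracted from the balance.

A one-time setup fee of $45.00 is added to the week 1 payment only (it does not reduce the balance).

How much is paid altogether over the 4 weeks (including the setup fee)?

$425.65

# | Opening | Payment | Fee | End bal
1 | $380.65 | $101.82 | $45.00 | $278.83
2 | $278.83 | $101.82 | — | $177.01
3 | $177.01 | $101.82 | — | $75.19
4 | $75.19 | $75.19 | — | $0.00
Total paid: $425.65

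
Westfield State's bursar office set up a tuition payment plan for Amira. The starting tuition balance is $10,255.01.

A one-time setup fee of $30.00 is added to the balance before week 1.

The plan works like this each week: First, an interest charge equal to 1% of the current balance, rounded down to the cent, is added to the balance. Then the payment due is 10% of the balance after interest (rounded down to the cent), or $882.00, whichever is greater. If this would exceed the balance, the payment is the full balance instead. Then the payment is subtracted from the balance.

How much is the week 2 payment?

Week 1: $10,285.01 +$102.85 interest = $10,387.86; pay $1,038.78 → $9,349.08
Week 2: $9,349.08 +$93.49 interest = $9,442.57; pay $944.25 → $8,498.32

$944.25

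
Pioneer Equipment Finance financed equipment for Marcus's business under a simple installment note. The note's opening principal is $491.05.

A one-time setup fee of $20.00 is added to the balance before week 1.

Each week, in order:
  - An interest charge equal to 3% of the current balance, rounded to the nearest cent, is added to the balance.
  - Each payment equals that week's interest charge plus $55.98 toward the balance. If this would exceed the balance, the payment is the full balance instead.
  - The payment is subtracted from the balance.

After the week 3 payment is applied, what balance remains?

$343.11

Week 1: $511.05 +$15.33 interest = $526.38; pay $71.31 → $455.07
Week 2: $455.07 +$13.65 interest = $468.72; pay $69.63 → $399.09
Week 3: $399.09 +$11.97 interest = $411.06; pay $67.95 → $343.11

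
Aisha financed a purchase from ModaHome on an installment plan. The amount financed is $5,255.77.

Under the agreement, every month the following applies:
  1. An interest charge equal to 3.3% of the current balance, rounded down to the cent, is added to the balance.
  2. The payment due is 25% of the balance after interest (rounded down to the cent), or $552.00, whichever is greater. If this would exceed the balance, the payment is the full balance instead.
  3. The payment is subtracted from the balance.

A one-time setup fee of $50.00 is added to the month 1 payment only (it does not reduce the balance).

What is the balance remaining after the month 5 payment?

Month 1: opening $5,255.77; interest $173.44 → $5,429.21; payment $1,357.30 (+ $50.00 fee); balance $4,071.91
Month 2: opening $4,071.91; interest $134.37 → $4,206.28; payment $1,051.57; balance $3,154.71
Month 3: opening $3,154.71; interest $104.10 → $3,258.81; payment $814.70; balance $2,444.11
Month 4: opening $2,444.11; interest $80.65 → $2,524.76; payment $631.19; balance $1,893.57
Month 5: opening $1,893.57; interest $62.48 → $1,956.05; payment $552.00; balance $1,404.05

$1,404.05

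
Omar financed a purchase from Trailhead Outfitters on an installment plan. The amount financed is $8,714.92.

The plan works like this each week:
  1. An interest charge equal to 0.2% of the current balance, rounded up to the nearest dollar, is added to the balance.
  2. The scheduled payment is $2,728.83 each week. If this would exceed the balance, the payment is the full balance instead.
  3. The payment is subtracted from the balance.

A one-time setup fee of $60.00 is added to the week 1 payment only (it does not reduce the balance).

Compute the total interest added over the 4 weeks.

Week 1: opening $8,714.92; interest $18.00 → $8,732.92; payment $2,728.83 (+ $60.00 fee); balance $6,004.09
Week 2: opening $6,004.09; interest $13.00 → $6,017.09; payment $2,728.83; balance $3,288.26
Week 3: opening $3,288.26; interest $7.00 → $3,295.26; payment $2,728.83; balance $566.43
Week 4: opening $566.43; interest $2.00 → $568.43; payment $568.43; balance $0.00
Total interest: $18.00 + $13.00 + $7.00 + $2.00 = $40.00

$40.00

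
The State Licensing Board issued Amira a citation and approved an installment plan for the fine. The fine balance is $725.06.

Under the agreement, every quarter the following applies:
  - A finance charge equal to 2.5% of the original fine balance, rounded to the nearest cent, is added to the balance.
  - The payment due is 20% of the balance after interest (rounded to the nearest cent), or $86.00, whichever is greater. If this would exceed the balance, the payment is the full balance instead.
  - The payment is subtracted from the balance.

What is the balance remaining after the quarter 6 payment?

# | Opening | Interest | Payment | End bal
1 | $725.06 | $18.13 | $148.64 | $594.55
2 | $594.55 | $18.13 | $122.54 | $490.14
3 | $490.14 | $18.13 | $101.65 | $406.62
4 | $406.62 | $18.13 | $86.00 | $338.75
5 | $338.75 | $18.13 | $86.00 | $270.88
6 | $270.88 | $18.13 | $86.00 | $203.01

$203.01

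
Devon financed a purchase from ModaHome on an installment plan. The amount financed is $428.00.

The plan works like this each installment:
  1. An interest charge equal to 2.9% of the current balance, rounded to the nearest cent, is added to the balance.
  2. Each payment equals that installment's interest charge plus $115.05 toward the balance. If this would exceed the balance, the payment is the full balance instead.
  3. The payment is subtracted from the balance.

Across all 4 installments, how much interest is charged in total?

$29.63

Installment 1: opening $428.00; interest $12.41 → $440.41; payment $127.46; balance $312.95
Installment 2: opening $312.95; interest $9.08 → $322.03; payment $124.13; balance $197.90
Installment 3: opening $197.90; interest $5.74 → $203.64; payment $120.79; balance $82.85
Installment 4: opening $82.85; interest $2.40 → $85.25; payment $85.25; balance $0.00
Total interest: $12.41 + $9.08 + $5.74 + $2.40 = $29.63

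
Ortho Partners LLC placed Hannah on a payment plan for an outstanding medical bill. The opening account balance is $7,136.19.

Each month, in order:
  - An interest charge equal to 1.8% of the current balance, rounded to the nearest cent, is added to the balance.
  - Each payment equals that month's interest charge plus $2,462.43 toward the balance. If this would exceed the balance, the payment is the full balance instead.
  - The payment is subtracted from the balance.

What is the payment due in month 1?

$2,590.88

Month 1: opening $7,136.19; interest $128.45 → $7,264.64; payment $2,590.88; balance $4,673.76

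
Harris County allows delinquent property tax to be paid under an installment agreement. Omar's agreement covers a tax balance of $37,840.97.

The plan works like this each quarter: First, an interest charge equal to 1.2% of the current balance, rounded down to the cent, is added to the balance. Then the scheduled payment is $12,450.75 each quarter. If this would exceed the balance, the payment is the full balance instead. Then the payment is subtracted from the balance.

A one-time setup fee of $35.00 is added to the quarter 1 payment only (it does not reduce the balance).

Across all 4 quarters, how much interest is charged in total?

Quarter 1: $37,840.97 +$454.09 interest = $38,295.06; pay $12,450.75 (+ $35.00 fee) → $25,844.31
Quarter 2: $25,844.31 +$310.13 interest = $26,154.44; pay $12,450.75 → $13,703.69
Quarter 3: $13,703.69 +$164.44 interest = $13,868.13; pay $12,450.75 → $1,417.38
Quarter 4: $1,417.38 +$17.00 interest = $1,434.38; pay $1,434.38 → $0.00
Total interest: $454.09 + $310.13 + $164.44 + $17.00 = $945.66

$945.66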